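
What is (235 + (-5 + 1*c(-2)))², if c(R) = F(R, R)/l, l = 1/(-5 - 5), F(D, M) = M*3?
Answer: 84100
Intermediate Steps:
F(D, M) = 3*M
l = -⅒ (l = 1/(-10) = -⅒ ≈ -0.10000)
c(R) = -30*R (c(R) = (3*R)/(-⅒) = (3*R)*(-10) = -30*R)
(235 + (-5 + 1*c(-2)))² = (235 + (-5 + 1*(-30*(-2))))² = (235 + (-5 + 1*60))² = (235 + (-5 + 60))² = (235 + 55)² = 290² = 84100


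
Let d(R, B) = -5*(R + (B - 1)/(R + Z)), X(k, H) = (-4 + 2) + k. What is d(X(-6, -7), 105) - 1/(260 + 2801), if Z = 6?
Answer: 918299/3061 ≈ 300.00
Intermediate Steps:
X(k, H) = -2 + k
d(R, B) = -5*R - 5*(-1 + B)/(6 + R) (d(R, B) = -5*(R + (B - 1)/(R + 6)) = -5*(R + (-1 + B)/(6 + R)) = -5*R - 5*(-1 + B)/(6 + R))
d(X(-6, -7), 105) - 1/(260 + 2801) = 5*(1 - 1*105 - (-2 - 6)**2 - 6*(-2 - 6))/(6 + (-2 - 6)) - 1/(260 + 2801) = 5*(1 - 105 - 1*(-8)**2 - 6*(-8))/(6 - 8) - 1/3061 = 5*(1 - 105 - 1*64 + 48)/(-2) - 1*1/3061 = 5*(-1/2)*(1 - 105 - 64 + 48) - 1/3061 = 5*(-1/2)*(-120) - 1/3061 = 300 - 1/3061 = 918299/3061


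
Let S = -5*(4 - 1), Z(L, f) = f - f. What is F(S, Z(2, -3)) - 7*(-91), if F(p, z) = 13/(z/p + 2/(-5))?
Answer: 1209/2 ≈ 604.50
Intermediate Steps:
Z(L, f) = 0
S = -15 (S = -5*3 = -15)
F(p, z) = 13/(-⅖ + z/p) (F(p, z) = 13/(z/p + 2*(-⅕)) = 13/(z/p - ⅖) = 13/(-⅖ + z/p))
F(S, Z(2, -3)) - 7*(-91) = 65*(-15)/(-2*(-15) + 5*0) - 7*(-91) = 65*(-15)/(30 + 0) + 637 = 65*(-15)/30 + 637 = 65*(-15)*(1/30) + 637 = -65/2 + 637 = 1209/2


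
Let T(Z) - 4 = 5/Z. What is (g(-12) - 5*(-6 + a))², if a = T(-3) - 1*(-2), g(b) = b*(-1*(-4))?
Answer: 14161/9 ≈ 1573.4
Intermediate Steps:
T(Z) = 4 + 5/Z
g(b) = 4*b (g(b) = b*4 = 4*b)
a = 13/3 (a = (4 + 5/(-3)) - 1*(-2) = (4 + 5*(-⅓)) + 2 = (4 - 5/3) + 2 = 7/3 + 2 = 13/3 ≈ 4.3333)
(g(-12) - 5*(-6 + a))² = (4*(-12) - 5*(-6 + 13/3))² = (-48 - 5*(-5/3))² = (-48 + 25/3)² = (-119/3)² = 14161/9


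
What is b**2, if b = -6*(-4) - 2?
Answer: 484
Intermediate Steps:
b = 22 (b = 24 - 2 = 22)
b**2 = 22**2 = 484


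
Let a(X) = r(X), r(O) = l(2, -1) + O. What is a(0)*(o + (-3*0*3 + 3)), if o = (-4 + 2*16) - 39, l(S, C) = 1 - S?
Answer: 8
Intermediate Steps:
r(O) = -1 + O (r(O) = (1 - 1*2) + O = (1 - 2) + O = -1 + O)
o = -11 (o = (-4 + 32) - 39 = 28 - 39 = -11)
a(X) = -1 + X
a(0)*(o + (-3*0*3 + 3)) = (-1 + 0)*(-11 + (-3*0*3 + 3)) = -(-11 + (0*3 + 3)) = -(-11 + (0 + 3)) = -(-11 + 3) = -1*(-8) = 8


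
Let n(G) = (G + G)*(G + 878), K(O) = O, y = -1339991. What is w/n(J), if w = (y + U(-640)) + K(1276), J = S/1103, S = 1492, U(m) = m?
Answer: -1629471347195/2894259184 ≈ -563.00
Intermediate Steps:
J = 1492/1103 ≈ 1.3527
n(G) = 2*G*(878 + G) (n(G) = (2*G)*(878 + G) = 2*G*(878 + G))
w = -1339355 (w = (-1339991 - 640) + 1276 = -1340631 + 1276 = -1339355)
w/n(J) = -1339355*1103/(2984*(878 + 1492/1103)) = -1339355/(2*(1492/1103)*(969926/1103)) = -1339355/2894259184/1216609 = -1339355*1216609/2894259184 = -1629471347195/2894259184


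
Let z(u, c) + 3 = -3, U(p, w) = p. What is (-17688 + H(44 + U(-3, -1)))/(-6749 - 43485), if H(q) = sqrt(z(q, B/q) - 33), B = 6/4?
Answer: 8844/25117 - I*sqrt(39)/50234 ≈ 0.35211 - 0.00012432*I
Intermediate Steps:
B = 3/2 (B = 6*(1/4) = 3/2 ≈ 1.5000)
z(u, c) = -6 (z(u, c) = -3 - 3 = -6)
H(q) = I*sqrt(39) (H(q) = sqrt(-6 - 33) = sqrt(-39) = I*sqrt(39))
(-17688 + H(44 + U(-3, -1)))/(-6749 - 43485) = (-17688 + I*sqrt(39))/(-6749 - 43485) = (-17688 + I*sqrt(39))/(-50234) = (-17688 + I*sqrt(39))*(-1/50234) = 8844/25117 - I*sqrt(39)/50234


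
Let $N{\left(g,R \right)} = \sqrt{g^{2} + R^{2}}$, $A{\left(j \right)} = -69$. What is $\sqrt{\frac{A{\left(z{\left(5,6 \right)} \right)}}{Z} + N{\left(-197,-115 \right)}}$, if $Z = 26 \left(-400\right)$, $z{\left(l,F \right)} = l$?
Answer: $\frac{\sqrt{1794 + 270400 \sqrt{52034}}}{520} \approx 15.104$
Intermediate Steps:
$Z = -10400$
$N{\left(g,R \right)} = \sqrt{R^{2} + g^{2}}$
$\sqrt{\frac{A{\left(z{\left(5,6 \right)} \right)}}{Z} + N{\left(-197,-115 \right)}} = \sqrt{- \frac{69}{-10400} + \sqrt{\left(-115\right)^{2} + \left(-197\right)^{2}}} = \sqrt{\left(-69\right) \left(- \frac{1}{10400}\right) + \sqrt{13225 + 38809}} = \sqrt{\frac{69}{10400} + \sqrt{52034}}$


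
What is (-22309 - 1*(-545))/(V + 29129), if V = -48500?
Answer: 21764/19371 ≈ 1.1235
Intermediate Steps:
(-22309 - 1*(-545))/(V + 29129) = (-22309 - 1*(-545))/(-48500 + 29129) = (-22309 + 545)/(-19371) = -21764*(-1/19371) = 21764/19371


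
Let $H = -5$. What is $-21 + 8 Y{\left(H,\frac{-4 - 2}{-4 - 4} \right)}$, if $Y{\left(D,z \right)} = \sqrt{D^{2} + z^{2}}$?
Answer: $-21 + 2 \sqrt{409} \approx 19.448$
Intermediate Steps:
$-21 + 8 Y{\left(H,\frac{-4 - 2}{-4 - 4} \right)} = -21 + 8 \sqrt{\left(-5\right)^{2} + \left(\frac{-4 - 2}{-4 - 4}\right)^{2}} = -21 + 8 \sqrt{25 + \left(- \frac{6}{-8}\right)^{2}} = -21 + 8 \sqrt{25 + \left(\left(-6\right) \left(- \frac{1}{8}\right)\right)^{2}} = -21 + 8 \sqrt{25 + \left(\frac{3}{4}\right)^{2}} = -21 + 8 \sqrt{25 + \frac{9}{16}} = -21 + 8 \sqrt{\frac{409}{16}} = -21 + 8 \frac{\sqrt{409}}{4} = -21 + 2 \sqrt{409}$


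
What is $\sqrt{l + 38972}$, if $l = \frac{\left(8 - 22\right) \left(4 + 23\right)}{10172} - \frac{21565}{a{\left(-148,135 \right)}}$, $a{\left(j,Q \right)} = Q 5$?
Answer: $\frac{\sqrt{2039735480023230}}{228870} \approx 197.33$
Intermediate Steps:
$a{\left(j,Q \right)} = 5 Q$
$l = - \frac{21961433}{686610}$ ($l = \frac{\left(8 - 22\right) \left(4 + 23\right)}{10172} - \frac{21565}{5 \cdot 135} = \left(-14\right) 27 \cdot \frac{1}{10172} - \frac{21565}{675} = \left(-378\right) \frac{1}{10172} - \frac{4313}{135} = - \frac{189}{5086} - \frac{4313}{135} = - \frac{21961433}{686610} \approx -31.985$)
$\sqrt{l + 38972} = \sqrt{- \frac{21961433}{686610} + 38972} = \sqrt{\frac{26736603487}{686610}} = \frac{\sqrt{2039735480023230}}{228870}$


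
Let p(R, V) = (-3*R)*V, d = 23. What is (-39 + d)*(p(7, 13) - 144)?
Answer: 6672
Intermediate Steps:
p(R, V) = -3*R*V
(-39 + d)*(p(7, 13) - 144) = (-39 + 23)*(-3*7*13 - 144) = -16*(-273 - 144) = -16*(-417) = 6672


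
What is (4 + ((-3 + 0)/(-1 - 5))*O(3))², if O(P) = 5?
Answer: 169/4 ≈ 42.250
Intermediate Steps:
(4 + ((-3 + 0)/(-1 - 5))*O(3))² = (4 + ((-3 + 0)/(-1 - 5))*5)² = (4 - 3/(-6)*5)² = (4 - 3*(-⅙)*5)² = (4 + (½)*5)² = (4 + 5/2)² = (13/2)² = 169/4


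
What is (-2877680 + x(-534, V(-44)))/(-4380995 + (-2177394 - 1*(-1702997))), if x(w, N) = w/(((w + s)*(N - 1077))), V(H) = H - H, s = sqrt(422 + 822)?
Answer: 73326457627123/123720738801984 + 89*sqrt(311)/123720738801984 ≈ 0.59268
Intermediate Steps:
s = 2*sqrt(311) (s = sqrt(1244) = 2*sqrt(311) ≈ 35.270)
V(H) = 0
x(w, N) = w/((-1077 + N)*(w + 2*sqrt(311))) (x(w, N) = w/(((w + 2*sqrt(311))*(N - 1077))) = w/(((w + 2*sqrt(311))*(-1077 + N))) = w/(((-1077 + N)*(w + 2*sqrt(311)))) = w*(1/((-1077 + N)*(w + 2*sqrt(311)))) = w/((-1077 + N)*(w + 2*sqrt(311))))
(-2877680 + x(-534, V(-44)))/(-4380995 + (-2177394 - 1*(-1702997))) = (-2877680 - 534/(-2154*sqrt(311) - 1077*(-534) + 0*(-534) + 2*0*sqrt(311)))/(-4380995 + (-2177394 - 1*(-1702997))) = (-2877680 - 534/(-2154*sqrt(311) + 575118 + 0 + 0))/(-4380995 + (-2177394 + 1702997)) = (-2877680 - 534/(575118 - 2154*sqrt(311)))/(-4380995 - 474397) = (-2877680 - 534/(575118 - 2154*sqrt(311)))/(-4855392) = (-2877680 - 534/(575118 - 2154*sqrt(311)))*(-1/4855392) = 179855/303462 + 89/(809232*(575118 - 2154*sqrt(311)))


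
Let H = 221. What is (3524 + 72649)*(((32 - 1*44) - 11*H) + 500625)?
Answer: 37948017486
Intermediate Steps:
(3524 + 72649)*(((32 - 1*44) - 11*H) + 500625) = (3524 + 72649)*(((32 - 1*44) - 11*221) + 500625) = 76173*(((32 - 44) - 2431) + 500625) = 76173*((-12 - 2431) + 500625) = 76173*(-2443 + 500625) = 76173*498182 = 37948017486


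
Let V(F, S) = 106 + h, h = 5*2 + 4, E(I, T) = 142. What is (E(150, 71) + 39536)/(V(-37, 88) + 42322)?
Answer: 19839/21221 ≈ 0.93488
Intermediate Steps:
h = 14 (h = 10 + 4 = 14)
V(F, S) = 120 (V(F, S) = 106 + 14 = 120)
(E(150, 71) + 39536)/(V(-37, 88) + 42322) = (142 + 39536)/(120 + 42322) = 39678/42442 = 39678*(1/42442) = 19839/21221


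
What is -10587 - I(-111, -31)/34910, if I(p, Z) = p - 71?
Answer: -184795994/17455 ≈ -10587.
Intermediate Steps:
I(p, Z) = -71 + p
-10587 - I(-111, -31)/34910 = -10587 - (-71 - 111)/34910 = -10587 - (-182)/34910 = -10587 - 1*(-91/17455) = -10587 + 91/17455 = -184795994/17455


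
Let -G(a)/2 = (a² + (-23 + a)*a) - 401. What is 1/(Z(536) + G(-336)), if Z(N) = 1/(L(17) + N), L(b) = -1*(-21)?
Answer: -557/259694565 ≈ -2.1448e-6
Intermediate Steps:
L(b) = 21
G(a) = 802 - 2*a² - 2*a*(-23 + a) (G(a) = -2*((a² + (-23 + a)*a) - 401) = -2*((a² + a*(-23 + a)) - 401) = -2*(-401 + a² + a*(-23 + a)) = 802 - 2*a² - 2*a*(-23 + a))
Z(N) = 1/(21 + N)
1/(Z(536) + G(-336)) = 1/(1/(21 + 536) + (802 - 4*(-336)² + 46*(-336))) = 1/(1/557 + (802 - 4*112896 - 15456)) = 1/(1/557 + (802 - 451584 - 15456)) = 1/(1/557 - 466238) = 1/(-259694565/557) = -557/259694565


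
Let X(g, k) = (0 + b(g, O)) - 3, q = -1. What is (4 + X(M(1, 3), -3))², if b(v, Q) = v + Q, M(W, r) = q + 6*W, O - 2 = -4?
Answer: 16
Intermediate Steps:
O = -2 (O = 2 - 4 = -2)
M(W, r) = -1 + 6*W
b(v, Q) = Q + v
X(g, k) = -5 + g (X(g, k) = (0 + (-2 + g)) - 3 = (-2 + g) - 3 = -5 + g)
(4 + X(M(1, 3), -3))² = (4 + (-5 + (-1 + 6*1)))² = (4 + (-5 + (-1 + 6)))² = (4 + (-5 + 5))² = (4 + 0)² = 4² = 16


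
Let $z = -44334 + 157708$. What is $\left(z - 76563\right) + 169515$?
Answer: $206326$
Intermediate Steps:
$z = 113374$
$\left(z - 76563\right) + 169515 = \left(113374 - 76563\right) + 169515 = 36811 + 169515 = 206326$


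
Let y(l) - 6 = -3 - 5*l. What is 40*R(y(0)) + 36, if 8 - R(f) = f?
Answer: 236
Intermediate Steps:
y(l) = 3 - 5*l (y(l) = 6 + (-3 - 5*l) = 3 - 5*l)
R(f) = 8 - f
40*R(y(0)) + 36 = 40*(8 - (3 - 5*0)) + 36 = 40*(8 - (3 + 0)) + 36 = 40*(8 - 1*3) + 36 = 40*(8 - 3) + 36 = 40*5 + 36 = 200 + 36 = 236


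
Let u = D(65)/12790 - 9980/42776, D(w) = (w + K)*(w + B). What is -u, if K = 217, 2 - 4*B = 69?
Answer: -113596861/136776260 ≈ -0.83053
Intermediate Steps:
B = -67/4 (B = ½ - ¼*69 = ½ - 69/4 = -67/4 ≈ -16.750)
D(w) = (217 + w)*(-67/4 + w) (D(w) = (w + 217)*(w - 67/4) = (217 + w)*(-67/4 + w))
u = 113596861/136776260 (u = (-14539/4 + 65² + (801/4)*65)/12790 - 9980/42776 = (-14539/4 + 4225 + 52065/4)*(1/12790) - 9980*1/42776 = (27213/2)*(1/12790) - 2495/10694 = 27213/25580 - 2495/10694 = 113596861/136776260 ≈ 0.83053)
-u = -1*113596861/136776260 = -113596861/136776260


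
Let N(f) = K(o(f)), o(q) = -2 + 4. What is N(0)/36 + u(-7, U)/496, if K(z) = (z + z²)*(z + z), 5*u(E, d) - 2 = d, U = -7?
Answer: 989/1488 ≈ 0.66465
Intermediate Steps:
u(E, d) = ⅖ + d/5
o(q) = 2
K(z) = 2*z*(z + z²) (K(z) = (z + z²)*(2*z) = 2*z*(z + z²))
N(f) = 24 (N(f) = 2*2²*(1 + 2) = 2*4*3 = 24)
N(0)/36 + u(-7, U)/496 = 24/36 + (⅖ + (⅕)*(-7))/496 = 24*(1/36) + (⅖ - 7/5)*(1/496) = ⅔ - 1*1/496 = ⅔ - 1/496 = 989/1488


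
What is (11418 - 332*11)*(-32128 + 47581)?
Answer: 120007998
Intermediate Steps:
(11418 - 332*11)*(-32128 + 47581) = (11418 - 3652)*15453 = 7766*15453 = 120007998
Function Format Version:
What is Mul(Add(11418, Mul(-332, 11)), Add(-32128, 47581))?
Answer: 120007998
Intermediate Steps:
Mul(Add(11418, Mul(-332, 11)), Add(-32128, 47581)) = Mul(Add(11418, -3652), 15453) = Mul(7766, 15453) = 120007998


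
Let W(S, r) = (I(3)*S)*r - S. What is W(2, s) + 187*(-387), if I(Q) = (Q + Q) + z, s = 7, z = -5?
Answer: -72357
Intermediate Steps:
I(Q) = -5 + 2*Q (I(Q) = (Q + Q) - 5 = 2*Q - 5 = -5 + 2*Q)
W(S, r) = -S + S*r (W(S, r) = ((-5 + 2*3)*S)*r - S = ((-5 + 6)*S)*r - S = (1*S)*r - S = S*r - S = -S + S*r)
W(2, s) + 187*(-387) = 2*(-1 + 7) + 187*(-387) = 2*6 - 72369 = 12 - 72369 = -72357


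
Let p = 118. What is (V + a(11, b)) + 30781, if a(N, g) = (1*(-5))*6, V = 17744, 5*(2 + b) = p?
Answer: 48495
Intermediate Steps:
b = 108/5 (b = -2 + (1/5)*118 = -2 + 118/5 = 108/5 ≈ 21.600)
a(N, g) = -30 (a(N, g) = -5*6 = -30)
(V + a(11, b)) + 30781 = (17744 - 30) + 30781 = 17714 + 30781 = 48495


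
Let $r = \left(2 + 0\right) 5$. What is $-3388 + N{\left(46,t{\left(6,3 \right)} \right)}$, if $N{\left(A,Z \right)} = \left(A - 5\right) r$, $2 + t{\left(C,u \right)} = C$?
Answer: $-2978$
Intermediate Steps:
$r = 10$ ($r = 2 \cdot 5 = 10$)
$t{\left(C,u \right)} = -2 + C$
$N{\left(A,Z \right)} = -50 + 10 A$ ($N{\left(A,Z \right)} = \left(A - 5\right) 10 = \left(-5 + A\right) 10 = -50 + 10 A$)
$-3388 + N{\left(46,t{\left(6,3 \right)} \right)} = -3388 + \left(-50 + 10 \cdot 46\right) = -3388 + \left(-50 + 460\right) = -3388 + 410 = -2978$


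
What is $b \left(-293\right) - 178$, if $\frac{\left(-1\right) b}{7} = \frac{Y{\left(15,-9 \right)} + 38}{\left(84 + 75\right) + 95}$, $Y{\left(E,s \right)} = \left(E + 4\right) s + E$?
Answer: $- \frac{143615}{127} \approx -1130.8$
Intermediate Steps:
$Y{\left(E,s \right)} = E + s \left(4 + E\right)$ ($Y{\left(E,s \right)} = \left(4 + E\right) s + E = s \left(4 + E\right) + E = E + s \left(4 + E\right)$)
$b = \frac{413}{127}$ ($b = - 7 \frac{\left(15 + 4 \left(-9\right) + 15 \left(-9\right)\right) + 38}{\left(84 + 75\right) + 95} = - 7 \frac{\left(15 - 36 - 135\right) + 38}{159 + 95} = - 7 \frac{-156 + 38}{254} = - 7 \left(\left(-118\right) \frac{1}{254}\right) = \left(-7\right) \left(- \frac{59}{127}\right) = \frac{413}{127} \approx 3.252$)
$b \left(-293\right) - 178 = \frac{413}{127} \left(-293\right) - 178 = - \frac{121009}{127} - 178 = - \frac{143615}{127}$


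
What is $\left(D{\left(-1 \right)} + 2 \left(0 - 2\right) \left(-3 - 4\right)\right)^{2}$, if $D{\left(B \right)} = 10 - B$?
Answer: $1521$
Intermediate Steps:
$\left(D{\left(-1 \right)} + 2 \left(0 - 2\right) \left(-3 - 4\right)\right)^{2} = \left(\left(10 - -1\right) + 2 \left(0 - 2\right) \left(-3 - 4\right)\right)^{2} = \left(\left(10 + 1\right) + 2 \left(\left(-2\right) \left(-7\right)\right)\right)^{2} = \left(11 + 2 \cdot 14\right)^{2} = \left(11 + 28\right)^{2} = 39^{2} = 1521$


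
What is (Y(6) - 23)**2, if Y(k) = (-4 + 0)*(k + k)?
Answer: 5041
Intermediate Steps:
Y(k) = -8*k
(Y(6) - 23)**2 = (-8*6 - 23)**2 = (-48 - 23)**2 = (-71)**2 = 5041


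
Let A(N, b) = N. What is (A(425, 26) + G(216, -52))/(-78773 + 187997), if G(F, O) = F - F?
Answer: 425/109224 ≈ 0.0038911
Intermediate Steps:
G(F, O) = 0
(A(425, 26) + G(216, -52))/(-78773 + 187997) = (425 + 0)/(-78773 + 187997) = 425/109224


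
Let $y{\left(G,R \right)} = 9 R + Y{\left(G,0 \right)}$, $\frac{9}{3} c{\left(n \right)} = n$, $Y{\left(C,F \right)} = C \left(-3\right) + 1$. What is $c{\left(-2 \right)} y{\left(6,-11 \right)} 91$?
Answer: $\frac{21112}{3} \approx 7037.3$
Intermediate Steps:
$Y{\left(C,F \right)} = 1 - 3 C$ ($Y{\left(C,F \right)} = - 3 C + 1 = 1 - 3 C$)
$c{\left(n \right)} = \frac{n}{3}$
$y{\left(G,R \right)} = 1 - 3 G + 9 R$ ($y{\left(G,R \right)} = 9 R - \left(-1 + 3 G\right) = 1 - 3 G + 9 R$)
$c{\left(-2 \right)} y{\left(6,-11 \right)} 91 = \frac{1}{3} \left(-2\right) \left(1 - 18 + 9 \left(-11\right)\right) 91 = - \frac{2 \left(1 - 18 - 99\right)}{3} \cdot 91 = \left(- \frac{2}{3}\right) \left(-116\right) 91 = \frac{232}{3} \cdot 91 = \frac{21112}{3}$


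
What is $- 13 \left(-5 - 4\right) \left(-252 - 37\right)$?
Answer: $-33813$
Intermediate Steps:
$- 13 \left(-5 - 4\right) \left(-252 - 37\right) = - 13 \left(-5 - 4\right) \left(-289\right) = \left(-13\right) \left(-9\right) \left(-289\right) = 117 \left(-289\right) = -33813$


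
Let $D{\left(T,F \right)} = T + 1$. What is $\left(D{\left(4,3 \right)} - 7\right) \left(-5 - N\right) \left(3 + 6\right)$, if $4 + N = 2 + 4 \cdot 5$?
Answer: $414$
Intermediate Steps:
$D{\left(T,F \right)} = 1 + T$
$N = 18$ ($N = -4 + \left(2 + 4 \cdot 5\right) = -4 + \left(2 + 20\right) = -4 + 22 = 18$)
$\left(D{\left(4,3 \right)} - 7\right) \left(-5 - N\right) \left(3 + 6\right) = \left(\left(1 + 4\right) - 7\right) \left(-5 - 18\right) \left(3 + 6\right) = \left(5 - 7\right) \left(-5 - 18\right) 9 = \left(-2\right) \left(-23\right) 9 = 46 \cdot 9 = 414$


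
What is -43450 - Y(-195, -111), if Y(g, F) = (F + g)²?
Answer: -137086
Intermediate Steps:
-43450 - Y(-195, -111) = -43450 - (-111 - 195)² = -43450 - 1*(-306)² = -43450 - 1*93636 = -43450 - 93636 = -137086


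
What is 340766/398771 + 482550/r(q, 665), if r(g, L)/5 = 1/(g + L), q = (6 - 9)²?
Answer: 25939152668306/398771 ≈ 6.5048e+7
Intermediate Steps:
q = 9 (q = (-3)² = 9)
r(g, L) = 5/(L + g) (r(g, L) = 5/(g + L) = 5/(L + g))
340766/398771 + 482550/r(q, 665) = 340766/398771 + 482550/((5/(665 + 9))) = 340766*(1/398771) + 482550/((5/674)) = 340766/398771 + 482550/((5*(1/674))) = 340766/398771 + 482550/(5/674) = 340766/398771 + 482550*(674/5) = 340766/398771 + 65047740 = 25939152668306/398771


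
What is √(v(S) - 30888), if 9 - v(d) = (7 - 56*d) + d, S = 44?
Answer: I*√28466 ≈ 168.72*I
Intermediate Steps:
v(d) = 2 + 55*d (v(d) = 9 - ((7 - 56*d) + d) = 9 - (7 - 55*d) = 9 + (-7 + 55*d) = 2 + 55*d)
√(v(S) - 30888) = √((2 + 55*44) - 30888) = √((2 + 2420) - 30888) = √(2422 - 30888) = √(-28466) = I*√28466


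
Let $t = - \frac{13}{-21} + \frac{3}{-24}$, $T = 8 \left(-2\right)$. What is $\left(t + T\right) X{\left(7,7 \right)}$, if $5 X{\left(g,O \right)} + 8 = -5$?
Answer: $\frac{6773}{168} \approx 40.315$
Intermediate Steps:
$X{\left(g,O \right)} = - \frac{13}{5}$ ($X{\left(g,O \right)} = - \frac{8}{5} + \frac{1}{5} \left(-5\right) = - \frac{8}{5} - 1 = - \frac{13}{5}$)
$T = -16$
$t = \frac{83}{168}$ ($t = \left(-13\right) \left(- \frac{1}{21}\right) + 3 \left(- \frac{1}{24}\right) = \frac{13}{21} - \frac{1}{8} = \frac{83}{168} \approx 0.49405$)
$\left(t + T\right) X{\left(7,7 \right)} = \left(\frac{83}{168} - 16\right) \left(- \frac{13}{5}\right) = \left(- \frac{2605}{168}\right) \left(- \frac{13}{5}\right) = \frac{6773}{168}$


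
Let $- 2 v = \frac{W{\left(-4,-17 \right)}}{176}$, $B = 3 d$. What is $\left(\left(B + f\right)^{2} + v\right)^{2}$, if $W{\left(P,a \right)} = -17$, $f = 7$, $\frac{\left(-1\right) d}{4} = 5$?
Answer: $\frac{977695776225}{123904} \approx 7.8908 \cdot 10^{6}$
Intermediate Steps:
$d = -20$ ($d = \left(-4\right) 5 = -20$)
$B = -60$ ($B = 3 \left(-20\right) = -60$)
$v = \frac{17}{352}$ ($v = - \frac{\left(-17\right) \frac{1}{176}}{2} = \left(- \frac{1}{2}\right) \left(- \frac{17}{176}\right) = \frac{17}{352} \approx 0.048295$)
$\left(\left(B + f\right)^{2} + v\right)^{2} = \left(\left(-60 + 7\right)^{2} + \frac{17}{352}\right)^{2} = \left(\left(-53\right)^{2} + \frac{17}{352}\right)^{2} = \left(2809 + \frac{17}{352}\right)^{2} = \left(\frac{988785}{352}\right)^{2} = \frac{977695776225}{123904}$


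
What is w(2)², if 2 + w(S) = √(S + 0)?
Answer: (2 - √2)² ≈ 0.34315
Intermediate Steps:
w(S) = -2 + √S (w(S) = -2 + √(S + 0) = -2 + √S)
w(2)² = (-2 + √2)²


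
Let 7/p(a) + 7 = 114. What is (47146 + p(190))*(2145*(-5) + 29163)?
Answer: 93012869502/107 ≈ 8.6928e+8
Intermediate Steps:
p(a) = 7/107 (p(a) = 7/(-7 + 114) = 7/107)
(47146 + p(190))*(2145*(-5) + 29163) = (47146 + 7/107)*(2145*(-5) + 29163) = 5044629*(-10725 + 29163)/107 = (5044629/107)*18438 = 93012869502/107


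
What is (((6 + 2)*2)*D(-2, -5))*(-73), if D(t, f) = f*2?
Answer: 11680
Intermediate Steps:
D(t, f) = 2*f
(((6 + 2)*2)*D(-2, -5))*(-73) = (((6 + 2)*2)*(2*(-5)))*(-73) = ((8*2)*(-10))*(-73) = (16*(-10))*(-73) = -160*(-73) = 11680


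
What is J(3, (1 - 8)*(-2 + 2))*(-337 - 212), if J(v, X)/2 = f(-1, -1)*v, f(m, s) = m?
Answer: 3294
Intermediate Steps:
J(v, X) = -2*v (J(v, X) = 2*(-v) = -2*v)
J(3, (1 - 8)*(-2 + 2))*(-337 - 212) = (-2*3)*(-337 - 212) = -6*(-549) = 3294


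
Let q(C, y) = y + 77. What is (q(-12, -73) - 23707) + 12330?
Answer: -11373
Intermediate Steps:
q(C, y) = 77 + y
(q(-12, -73) - 23707) + 12330 = ((77 - 73) - 23707) + 12330 = (4 - 23707) + 12330 = -23703 + 12330 = -11373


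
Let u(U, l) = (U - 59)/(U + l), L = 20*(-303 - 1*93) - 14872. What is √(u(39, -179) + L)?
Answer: 3*I*√124089/7 ≈ 150.97*I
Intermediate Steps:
L = -22792 (L = 20*(-303 - 93) - 14872 = 20*(-396) - 14872 = -7920 - 14872 = -22792)
u(U, l) = (-59 + U)/(U + l)
√(u(39, -179) + L) = √((-59 + 39)/(39 - 179) - 22792) = √(-20/(-140) - 22792) = √(-1/140*(-20) - 22792) = √(⅐ - 22792) = √(-159543/7) = 3*I*√124089/7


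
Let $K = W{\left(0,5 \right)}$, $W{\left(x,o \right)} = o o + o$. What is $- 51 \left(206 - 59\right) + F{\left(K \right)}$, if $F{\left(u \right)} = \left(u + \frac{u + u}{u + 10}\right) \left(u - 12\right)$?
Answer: $-6930$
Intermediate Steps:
$W{\left(x,o \right)} = o + o^{2}$ ($W{\left(x,o \right)} = o^{2} + o = o + o^{2}$)
$K = 30$ ($K = 5 \left(1 + 5\right) = 5 \cdot 6 = 30$)
$F{\left(u \right)} = \left(-12 + u\right) \left(u + \frac{2 u}{10 + u}\right)$ ($F{\left(u \right)} = \left(u + \frac{2 u}{10 + u}\right) \left(-12 + u\right) = \left(-12 + u\right) \left(u + \frac{2 u}{10 + u}\right)$)
$- 51 \left(206 - 59\right) + F{\left(K \right)} = - 51 \left(206 - 59\right) + \frac{30 \left(-144 + 30^{2}\right)}{10 + 30} = \left(-51\right) 147 + \frac{30 \left(-144 + 900\right)}{40} = -7497 + 30 \cdot \frac{1}{40} \cdot 756 = -7497 + 567 = -6930$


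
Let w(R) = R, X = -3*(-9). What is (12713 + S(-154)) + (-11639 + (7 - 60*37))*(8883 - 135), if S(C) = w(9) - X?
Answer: -121164601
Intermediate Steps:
X = 27
S(C) = -18 (S(C) = 9 - 1*27 = 9 - 27 = -18)
(12713 + S(-154)) + (-11639 + (7 - 60*37))*(8883 - 135) = (12713 - 18) + (-11639 + (7 - 60*37))*(8883 - 135) = 12695 + (-11639 + (7 - 2220))*8748 = 12695 + (-11639 - 2213)*8748 = 12695 - 13852*8748 = 12695 - 121177296 = -121164601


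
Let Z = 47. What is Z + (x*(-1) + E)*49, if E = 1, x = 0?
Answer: 96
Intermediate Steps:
Z + (x*(-1) + E)*49 = 47 + (0*(-1) + 1)*49 = 47 + (0 + 1)*49 = 47 + 1*49 = 47 + 49 = 96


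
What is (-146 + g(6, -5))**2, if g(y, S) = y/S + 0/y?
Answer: 541696/25 ≈ 21668.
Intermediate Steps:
g(y, S) = y/S (g(y, S) = y/S + 0 = y/S)
(-146 + g(6, -5))**2 = (-146 + 6/(-5))**2 = (-146 + 6*(-1/5))**2 = (-146 - 6/5)**2 = (-736/5)**2 = 541696/25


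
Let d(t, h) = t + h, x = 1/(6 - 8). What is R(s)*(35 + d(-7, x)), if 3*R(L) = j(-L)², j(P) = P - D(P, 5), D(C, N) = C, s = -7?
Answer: 0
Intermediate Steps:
x = -½ (x = 1/(-2) = -½ ≈ -0.50000)
d(t, h) = h + t
j(P) = 0 (j(P) = P - P = 0)
R(L) = 0 (R(L) = (⅓)*0² = (⅓)*0 = 0)
R(s)*(35 + d(-7, x)) = 0*(35 + (-½ - 7)) = 0*(35 - 15/2) = 0*(55/2) = 0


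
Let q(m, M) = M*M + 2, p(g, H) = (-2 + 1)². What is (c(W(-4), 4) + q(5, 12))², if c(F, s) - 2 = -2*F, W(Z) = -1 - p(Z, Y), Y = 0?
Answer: 23104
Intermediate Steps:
p(g, H) = 1 (p(g, H) = (-1)² = 1)
q(m, M) = 2 + M² (q(m, M) = M² + 2 = 2 + M²)
W(Z) = -2 (W(Z) = -1 - 1*1 = -1 - 1 = -2)
c(F, s) = 2 - 2*F
(c(W(-4), 4) + q(5, 12))² = ((2 - 2*(-2)) + (2 + 12²))² = ((2 + 4) + (2 + 144))² = (6 + 146)² = 152² = 23104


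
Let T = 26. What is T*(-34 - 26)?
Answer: -1560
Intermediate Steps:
T*(-34 - 26) = 26*(-34 - 26) = 26*(-60) = -1560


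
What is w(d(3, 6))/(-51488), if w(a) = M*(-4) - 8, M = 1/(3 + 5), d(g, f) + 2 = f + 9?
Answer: 17/102976 ≈ 0.00016509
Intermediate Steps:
d(g, f) = 7 + f (d(g, f) = -2 + (f + 9) = -2 + (9 + f) = 7 + f)
M = 1/8 ≈ 0.12500
w(a) = -17/2 (w(a) = (1/8)*(-4) - 8 = -1/2 - 8 = -17/2)
w(d(3, 6))/(-51488) = -17/2/(-51488) = -17/2*(-1/51488) = 17/102976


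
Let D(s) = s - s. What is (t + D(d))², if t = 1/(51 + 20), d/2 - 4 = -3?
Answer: 1/5041 ≈ 0.00019837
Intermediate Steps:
d = 2 (d = 8 + 2*(-3) = 8 - 6 = 2)
t = 1/71 ≈ 0.014085
D(s) = 0
(t + D(d))² = (1/71 + 0)² = (1/71)² = 1/5041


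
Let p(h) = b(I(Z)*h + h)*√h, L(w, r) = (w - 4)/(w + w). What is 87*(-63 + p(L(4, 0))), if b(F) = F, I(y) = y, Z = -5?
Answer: -5481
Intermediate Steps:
L(w, r) = (-4 + w)/(2*w) (L(w, r) = (-4 + w)/((2*w)) = (-4 + w)*(1/(2*w)) = (-4 + w)/(2*w))
p(h) = -4*h^(3/2) (p(h) = (-5*h + h)*√h = (-4*h)*√h = -4*h^(3/2))
87*(-63 + p(L(4, 0))) = 87*(-63 - 4*√2*(-4 + 4)^(3/2)/32) = 87*(-63 - 4*((½)*(¼)*0)^(3/2)) = 87*(-63 - 4*0^(3/2)) = 87*(-63 - 4*0) = 87*(-63 + 0) = 87*(-63) = -5481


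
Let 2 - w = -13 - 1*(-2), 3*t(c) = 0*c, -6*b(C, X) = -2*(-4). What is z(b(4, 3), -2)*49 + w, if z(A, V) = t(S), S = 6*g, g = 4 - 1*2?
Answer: 13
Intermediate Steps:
g = 2 (g = 4 - 2 = 2)
b(C, X) = -4/3 (b(C, X) = -(-1)*(-4)/3 = -⅙*8 = -4/3)
S = 12 (S = 6*2 = 12)
t(c) = 0 (t(c) = (0*c)/3 = (⅓)*0 = 0)
z(A, V) = 0
w = 13 (w = 2 - (-13 - 1*(-2)) = 2 - (-13 + 2) = 2 - 1*(-11) = 2 + 11 = 13)
z(b(4, 3), -2)*49 + w = 0*49 + 13 = 0 + 13 = 13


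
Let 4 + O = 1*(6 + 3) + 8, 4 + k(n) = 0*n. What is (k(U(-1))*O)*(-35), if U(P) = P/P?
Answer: 1820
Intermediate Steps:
U(P) = 1
k(n) = -4 (k(n) = -4 + 0*n = -4 + 0 = -4)
O = 13 (O = -4 + (1*(6 + 3) + 8) = -4 + (1*9 + 8) = -4 + (9 + 8) = -4 + 17 = 13)
(k(U(-1))*O)*(-35) = -4*13*(-35) = -52*(-35) = 1820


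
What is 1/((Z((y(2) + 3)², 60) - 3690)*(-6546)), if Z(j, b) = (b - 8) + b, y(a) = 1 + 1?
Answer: 1/23421588 ≈ 4.2696e-8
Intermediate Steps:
y(a) = 2
Z(j, b) = -8 + 2*b (Z(j, b) = (-8 + b) + b = -8 + 2*b)
1/((Z((y(2) + 3)², 60) - 3690)*(-6546)) = 1/(((-8 + 2*60) - 3690)*(-6546)) = -1/6546/((-8 + 120) - 3690) = -1/6546/(112 - 3690) = -1/6546/(-3578) = -1/3578*(-1/6546) = 1/23421588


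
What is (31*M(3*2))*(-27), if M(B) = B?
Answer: -5022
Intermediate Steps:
(31*M(3*2))*(-27) = (31*(3*2))*(-27) = (31*6)*(-27) = 186*(-27) = -5022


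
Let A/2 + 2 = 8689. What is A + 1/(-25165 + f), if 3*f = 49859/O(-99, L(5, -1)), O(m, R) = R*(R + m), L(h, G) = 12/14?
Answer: 5449068086528/313633481 ≈ 17374.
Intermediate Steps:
A = 17374 (A = -4 + 2*8689 = -4 + 17378 = 17374)
L(h, G) = 6/7 (L(h, G) = 12*(1/14) = 6/7)
f = -2443091/12366 (f = (49859/((6*(6/7 - 99)/7)))/3 = (49859/(((6/7)*(-687/7))))/3 = (49859/(-4122/49))/3 = (49859*(-49/4122))/3 = (1/3)*(-2443091/4122) = -2443091/12366 ≈ -197.57)
A + 1/(-25165 + f) = 17374 + 1/(-25165 - 2443091/12366) = 17374 + 1/(-313633481/12366) = 17374 - 12366/313633481 = 5449068086528/313633481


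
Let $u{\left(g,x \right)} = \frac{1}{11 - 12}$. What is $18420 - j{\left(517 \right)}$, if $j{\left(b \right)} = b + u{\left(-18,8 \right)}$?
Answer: $17904$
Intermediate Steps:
$u{\left(g,x \right)} = -1$ ($u{\left(g,x \right)} = \frac{1}{-1} = -1$)
$j{\left(b \right)} = -1 + b$ ($j{\left(b \right)} = b - 1 = -1 + b$)
$18420 - j{\left(517 \right)} = 18420 - \left(-1 + 517\right) = 18420 - 516 = 17904$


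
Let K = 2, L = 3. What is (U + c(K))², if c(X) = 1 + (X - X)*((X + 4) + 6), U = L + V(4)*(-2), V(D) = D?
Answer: 16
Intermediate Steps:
U = -5 (U = 3 + 4*(-2) = 3 - 8 = -5)
c(X) = 1 (c(X) = 1 + 0*((4 + X) + 6) = 1 + 0*(10 + X) = 1 + 0 = 1)
(U + c(K))² = (-5 + 1)² = (-4)² = 16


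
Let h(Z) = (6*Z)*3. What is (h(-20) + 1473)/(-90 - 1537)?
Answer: -1113/1627 ≈ -0.68408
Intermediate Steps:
h(Z) = 18*Z
(h(-20) + 1473)/(-90 - 1537) = (18*(-20) + 1473)/(-90 - 1537) = (-360 + 1473)/(-1627) = 1113*(-1/1627) = -1113/1627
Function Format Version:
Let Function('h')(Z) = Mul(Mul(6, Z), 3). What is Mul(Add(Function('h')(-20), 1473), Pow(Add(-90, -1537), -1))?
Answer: Rational(-1113, 1627) ≈ -0.68408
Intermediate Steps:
Function('h')(Z) = Mul(18, Z)
Mul(Add(Function('h')(-20), 1473), Pow(Add(-90, -1537), -1)) = Mul(Add(Mul(18, -20), 1473), Pow(Add(-90, -1537), -1)) = Mul(Add(-360, 1473), Pow(-1627, -1)) = Mul(1113, Rational(-1, 1627)) = Rational(-1113, 1627)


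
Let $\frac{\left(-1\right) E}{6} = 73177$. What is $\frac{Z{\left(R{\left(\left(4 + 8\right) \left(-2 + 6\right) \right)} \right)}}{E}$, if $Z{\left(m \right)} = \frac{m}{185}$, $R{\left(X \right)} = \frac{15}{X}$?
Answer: $- \frac{1}{259924704} \approx -3.8473 \cdot 10^{-9}$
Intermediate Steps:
$Z{\left(m \right)} = \frac{m}{185}$ ($Z{\left(m \right)} = m \frac{1}{185} = \frac{m}{185}$)
$E = -439062$ ($E = \left(-6\right) 73177 = -439062$)
$\frac{Z{\left(R{\left(\left(4 + 8\right) \left(-2 + 6\right) \right)} \right)}}{E} = \frac{\frac{1}{185} \frac{15}{\left(4 + 8\right) \left(-2 + 6\right)}}{-439062} = \frac{15 \frac{1}{12 \cdot 4}}{185} \left(- \frac{1}{439062}\right) = \frac{15 \cdot \frac{1}{48}}{185} \left(- \frac{1}{439062}\right) = \frac{1}{185} \cdot \frac{5}{16} \left(- \frac{1}{439062}\right) = \frac{1}{592} \left(- \frac{1}{439062}\right) = - \frac{1}{259924704}$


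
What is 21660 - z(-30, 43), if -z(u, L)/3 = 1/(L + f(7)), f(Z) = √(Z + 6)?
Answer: 13255963/612 - √13/612 ≈ 21660.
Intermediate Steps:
f(Z) = √(6 + Z)
z(u, L) = -3/(L + √13) (z(u, L) = -3/(L + √(6 + 7)) = -3/(L + √13))
21660 - z(-30, 43) = 21660 - (-3)/(43 + √13) = 21660 + 3/(43 + √13)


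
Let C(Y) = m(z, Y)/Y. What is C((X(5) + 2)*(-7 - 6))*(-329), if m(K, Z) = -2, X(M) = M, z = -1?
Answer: -94/13 ≈ -7.2308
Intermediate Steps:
C(Y) = -2/Y
C((X(5) + 2)*(-7 - 6))*(-329) = -2*1/((-7 - 6)*(5 + 2))*(-329) = -2/(7*(-13))*(-329) = -2/(-91)*(-329) = -2*(-1/91)*(-329) = (2/91)*(-329) = -94/13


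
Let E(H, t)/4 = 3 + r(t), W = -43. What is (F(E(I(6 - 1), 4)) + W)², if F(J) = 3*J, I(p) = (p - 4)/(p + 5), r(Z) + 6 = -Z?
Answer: 16129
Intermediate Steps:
r(Z) = -6 - Z
I(p) = (-4 + p)/(5 + p)
E(H, t) = -12 - 4*t (E(H, t) = 4*(3 + (-6 - t)) = 4*(-3 - t) = -12 - 4*t)
(F(E(I(6 - 1), 4)) + W)² = (3*(-12 - 4*4) - 43)² = (3*(-12 - 16) - 43)² = (3*(-28) - 43)² = (-84 - 43)² = (-127)² = 16129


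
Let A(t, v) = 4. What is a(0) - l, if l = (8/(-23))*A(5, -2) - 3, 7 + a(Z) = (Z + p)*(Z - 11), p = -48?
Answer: 12084/23 ≈ 525.39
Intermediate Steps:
a(Z) = -7 + (-48 + Z)*(-11 + Z) (a(Z) = -7 + (Z - 48)*(Z - 11) = -7 + (-48 + Z)*(-11 + Z))
l = -101/23 (l = (8/(-23))*4 - 3 = (8*(-1/23))*4 - 3 = -8/23*4 - 3 = -32/23 - 3 = -101/23 ≈ -4.3913)
a(0) - l = (521 + 0**2 - 59*0) - 1*(-101/23) = (521 + 0 + 0) + 101/23 = 521 + 101/23 = 12084/23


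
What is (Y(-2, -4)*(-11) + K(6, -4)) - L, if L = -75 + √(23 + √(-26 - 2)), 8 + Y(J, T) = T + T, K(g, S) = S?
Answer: 247 - √(23 + 2*I*√7) ≈ 242.17 - 0.54811*I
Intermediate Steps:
Y(J, T) = -8 + 2*T (Y(J, T) = -8 + (T + T) = -8 + 2*T)
L = -75 + √(23 + 2*I*√7) (L = -75 + √(23 + √(-28)) = -75 + √(23 + 2*I*√7) ≈ -70.173 + 0.54811*I)
(Y(-2, -4)*(-11) + K(6, -4)) - L = ((-8 + 2*(-4))*(-11) - 4) - (-75 + √(23 + 2*I*√7)) = ((-8 - 8)*(-11) - 4) + (75 - √(23 + 2*I*√7)) = (-16*(-11) - 4) + (75 - √(23 + 2*I*√7)) = (176 - 4) + (75 - √(23 + 2*I*√7)) = 172 + (75 - √(23 + 2*I*√7)) = 247 - √(23 + 2*I*√7)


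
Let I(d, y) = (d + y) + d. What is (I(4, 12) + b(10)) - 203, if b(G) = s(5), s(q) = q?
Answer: -178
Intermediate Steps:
I(d, y) = y + 2*d
b(G) = 5
(I(4, 12) + b(10)) - 203 = ((12 + 2*4) + 5) - 203 = ((12 + 8) + 5) - 203 = (20 + 5) - 203 = 25 - 203 = -178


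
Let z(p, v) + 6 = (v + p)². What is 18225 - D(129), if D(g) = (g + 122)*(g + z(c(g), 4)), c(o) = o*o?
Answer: -69541074923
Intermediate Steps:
c(o) = o²
z(p, v) = -6 + (p + v)² (z(p, v) = -6 + (v + p)² = -6 + (p + v)²)
D(g) = (122 + g)*(-6 + g + (4 + g²)²) (D(g) = (g + 122)*(g + (-6 + (g² + 4)²)) = (122 + g)*(g + (-6 + (4 + g²)²)) = (122 + g)*(-6 + g + (4 + g²)²))
18225 - D(129) = 18225 - (1220 + 129⁵ + 8*129³ + 122*129⁴ + 132*129 + 977*129²) = 18225 - (1220 + 35723051649 + 8*2146689 + 122*276922881 + 17028 + 977*16641) = 18225 - (1220 + 35723051649 + 17173512 + 33784591482 + 17028 + 16258257) = 18225 - 1*69541093148 = 18225 - 69541093148 = -69541074923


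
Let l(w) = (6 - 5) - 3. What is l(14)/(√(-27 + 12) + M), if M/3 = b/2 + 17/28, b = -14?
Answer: 10024/100043 + 1568*I*√15/300129 ≈ 0.1002 + 0.020234*I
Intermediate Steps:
M = -537/28 (M = 3*(-14/2 + 17/28) = 3*(-14*½ + 17*(1/28)) = 3*(-7 + 17/28) = 3*(-179/28) = -537/28 ≈ -19.179)
l(w) = -2 (l(w) = 1 - 3 = -2)
l(14)/(√(-27 + 12) + M) = -2/(√(-27 + 12) - 537/28) = -2/(√(-15) - 537/28) = -2/(I*√15 - 537/28) = -2/(-537/28 + I*√15)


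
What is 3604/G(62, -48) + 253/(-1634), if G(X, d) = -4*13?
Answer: -1475523/21242 ≈ -69.463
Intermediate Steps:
G(X, d) = -52
3604/G(62, -48) + 253/(-1634) = 3604/(-52) + 253/(-1634) = 3604*(-1/52) + 253*(-1/1634) = -901/13 - 253/1634 = -1475523/21242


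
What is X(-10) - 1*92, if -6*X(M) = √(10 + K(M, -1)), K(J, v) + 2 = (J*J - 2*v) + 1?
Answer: -92 - √111/6 ≈ -93.756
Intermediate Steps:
K(J, v) = -1 + J² - 2*v (K(J, v) = -2 + ((J*J - 2*v) + 1) = -2 + ((J² - 2*v) + 1) = -2 + (1 + J² - 2*v) = -1 + J² - 2*v)
X(M) = -√(11 + M²)/6 (X(M) = -√(10 + (-1 + M² - 2*(-1)))/6 = -√(10 + (-1 + M² + 2))/6 = -√(10 + (1 + M²))/6 = -√(11 + M²)/6)
X(-10) - 1*92 = -√(11 + (-10)²)/6 - 1*92 = -√(11 + 100)/6 - 92 = -√111/6 - 92 = -92 - √111/6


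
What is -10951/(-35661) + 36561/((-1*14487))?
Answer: -381718228/172206969 ≈ -2.2166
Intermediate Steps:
-10951/(-35661) + 36561/((-1*14487)) = -10951*(-1/35661) + 36561/(-14487) = 10951/35661 + 36561*(-1/14487) = 10951/35661 - 12187/4829 = -381718228/172206969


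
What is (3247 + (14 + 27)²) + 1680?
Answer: 6608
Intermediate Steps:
(3247 + (14 + 27)²) + 1680 = (3247 + 41²) + 1680 = (3247 + 1681) + 1680 = 4928 + 1680 = 6608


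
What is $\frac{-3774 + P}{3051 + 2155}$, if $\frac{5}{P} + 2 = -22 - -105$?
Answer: $- \frac{305689}{421686} \approx -0.72492$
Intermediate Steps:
$P = \frac{5}{81}$ ($P = \frac{5}{-2 - -83} = \frac{5}{-2 + \left(-22 + 105\right)} = \frac{5}{-2 + 83} = \frac{5}{81} \approx 0.061728$)
$\frac{-3774 + P}{3051 + 2155} = \frac{-3774 + \frac{5}{81}}{3051 + 2155} = - \frac{305689}{81 \cdot 5206} = \left(- \frac{305689}{81}\right) \frac{1}{5206} = - \frac{305689}{421686}$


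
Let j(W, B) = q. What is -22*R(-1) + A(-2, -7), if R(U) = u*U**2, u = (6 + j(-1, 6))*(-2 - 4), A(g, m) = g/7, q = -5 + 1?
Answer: 1846/7 ≈ 263.71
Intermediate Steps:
q = -4
A(g, m) = g/7 (A(g, m) = g*(1/7) = g/7)
j(W, B) = -4
u = -12 (u = (6 - 4)*(-2 - 4) = 2*(-6) = -12)
R(U) = -12*U**2
-22*R(-1) + A(-2, -7) = -(-264)*(-1)**2 + (1/7)*(-2) = -(-264) - 2/7 = -22*(-12) - 2/7 = 264 - 2/7 = 1846/7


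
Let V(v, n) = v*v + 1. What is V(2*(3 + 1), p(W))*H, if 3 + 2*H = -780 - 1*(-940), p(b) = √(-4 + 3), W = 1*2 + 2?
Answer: 10205/2 ≈ 5102.5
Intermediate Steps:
W = 4 (W = 2 + 2 = 4)
p(b) = I (p(b) = √(-1) = I)
H = 157/2 (H = -3/2 + (-780 - 1*(-940))/2 = -3/2 + (-780 + 940)/2 = -3/2 + (½)*160 = -3/2 + 80 = 157/2 ≈ 78.500)
V(v, n) = 1 + v² (V(v, n) = v² + 1 = 1 + v²)
V(2*(3 + 1), p(W))*H = (1 + (2*(3 + 1))²)*(157/2) = (1 + (2*4)²)*(157/2) = (1 + 8²)*(157/2) = (1 + 64)*(157/2) = 65*(157/2) = 10205/2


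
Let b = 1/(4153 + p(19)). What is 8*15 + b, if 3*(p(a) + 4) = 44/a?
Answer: 28384497/236537 ≈ 120.00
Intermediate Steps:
p(a) = -4 + 44/(3*a) (p(a) = -4 + (44/a)/3 = -4 + 44/(3*a))
b = 57/236537 (b = 1/(4153 + (-4 + (44/3)/19)) = 1/(4153 + (-4 + (44/3)*(1/19))) = 1/(4153 + (-4 + 44/57)) = 1/(4153 - 184/57) = 1/(236537/57) = 57/236537 ≈ 0.00024098)
8*15 + b = 8*15 + 57/236537 = 120 + 57/236537 = 28384497/236537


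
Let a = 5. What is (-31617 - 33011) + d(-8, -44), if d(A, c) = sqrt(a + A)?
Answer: -64628 + I*sqrt(3) ≈ -64628.0 + 1.732*I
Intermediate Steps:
d(A, c) = sqrt(5 + A)
(-31617 - 33011) + d(-8, -44) = (-31617 - 33011) + sqrt(5 - 8) = -64628 + sqrt(-3) = -64628 + I*sqrt(3)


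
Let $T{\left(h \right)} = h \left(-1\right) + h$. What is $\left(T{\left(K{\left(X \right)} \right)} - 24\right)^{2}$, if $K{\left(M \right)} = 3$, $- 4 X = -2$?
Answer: $576$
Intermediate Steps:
$X = \frac{1}{2}$ ($X = \left(- \frac{1}{4}\right) \left(-2\right) = \frac{1}{2} \approx 0.5$)
$T{\left(h \right)} = 0$ ($T{\left(h \right)} = - h + h = 0$)
$\left(T{\left(K{\left(X \right)} \right)} - 24\right)^{2} = \left(0 - 24\right)^{2} = \left(-24\right)^{2} = 576$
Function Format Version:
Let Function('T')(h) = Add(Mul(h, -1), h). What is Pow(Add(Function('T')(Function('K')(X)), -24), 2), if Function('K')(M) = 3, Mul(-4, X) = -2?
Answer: 576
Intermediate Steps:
X = Rational(1, 2) (X = Mul(Rational(-1, 4), -2) = Rational(1, 2) ≈ 0.50000)
Function('T')(h) = 0 (Function('T')(h) = Add(Mul(-1, h), h) = 0)
Pow(Add(Function('T')(Function('K')(X)), -24), 2) = Pow(Add(0, -24), 2) = Pow(-24, 2) = 576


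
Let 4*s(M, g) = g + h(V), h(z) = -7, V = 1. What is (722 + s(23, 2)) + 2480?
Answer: 12803/4 ≈ 3200.8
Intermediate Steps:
s(M, g) = -7/4 + g/4 (s(M, g) = (g - 7)/4 = (-7 + g)/4 = -7/4 + g/4)
(722 + s(23, 2)) + 2480 = (722 + (-7/4 + (¼)*2)) + 2480 = (722 + (-7/4 + ½)) + 2480 = (722 - 5/4) + 2480 = 2883/4 + 2480 = 12803/4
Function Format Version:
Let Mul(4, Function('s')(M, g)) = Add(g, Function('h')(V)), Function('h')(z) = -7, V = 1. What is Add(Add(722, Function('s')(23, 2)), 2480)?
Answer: Rational(12803, 4) ≈ 3200.8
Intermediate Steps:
Function('s')(M, g) = Add(Rational(-7, 4), Mul(Rational(1, 4), g)) (Function('s')(M, g) = Mul(Rational(1, 4), Add(g, -7)) = Mul(Rational(1, 4), Add(-7, g)) = Add(Rational(-7, 4), Mul(Rational(1, 4), g)))
Add(Add(722, Function('s')(23, 2)), 2480) = Add(Add(722, Add(Rational(-7, 4), Mul(Rational(1, 4), 2))), 2480) = Add(Add(722, Add(Rational(-7, 4), Rational(1, 2))), 2480) = Add(Add(722, Rational(-5, 4)), 2480) = Add(Rational(2883, 4), 2480) = Rational(12803, 4)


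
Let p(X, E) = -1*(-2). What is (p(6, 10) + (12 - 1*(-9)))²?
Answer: 529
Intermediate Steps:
p(X, E) = 2
(p(6, 10) + (12 - 1*(-9)))² = (2 + (12 - 1*(-9)))² = (2 + (12 + 9))² = (2 + 21)² = 23² = 529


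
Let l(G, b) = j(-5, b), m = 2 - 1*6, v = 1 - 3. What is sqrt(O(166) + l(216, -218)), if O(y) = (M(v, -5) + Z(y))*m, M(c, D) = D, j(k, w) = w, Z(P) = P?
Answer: I*sqrt(862) ≈ 29.36*I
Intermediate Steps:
v = -2
m = -4 (m = 2 - 6 = -4)
l(G, b) = b
O(y) = 20 - 4*y (O(y) = (-5 + y)*(-4) = 20 - 4*y)
sqrt(O(166) + l(216, -218)) = sqrt((20 - 4*166) - 218) = sqrt((20 - 664) - 218) = sqrt(-644 - 218) = sqrt(-862) = I*sqrt(862)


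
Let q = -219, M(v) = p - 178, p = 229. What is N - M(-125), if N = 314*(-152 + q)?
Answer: -116545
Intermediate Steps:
M(v) = 51 (M(v) = 229 - 178 = 51)
N = -116494 (N = 314*(-152 - 219) = 314*(-371) = -116494)
N - M(-125) = -116494 - 1*51 = -116494 - 51 = -116545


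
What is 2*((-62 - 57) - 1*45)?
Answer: -328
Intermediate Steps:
2*((-62 - 57) - 1*45) = 2*(-119 - 45) = 2*(-164) = -328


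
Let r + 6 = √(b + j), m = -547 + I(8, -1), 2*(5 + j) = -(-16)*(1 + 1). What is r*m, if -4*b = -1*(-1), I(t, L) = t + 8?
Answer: 3186 - 531*√43/2 ≈ 1445.0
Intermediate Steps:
I(t, L) = 8 + t
j = 11 (j = -5 + (-(-16)*(1 + 1))/2 = -5 + (-(-16)*2)/2 = -5 + (-8*(-4))/2 = -5 + (½)*32 = -5 + 16 = 11)
m = -531 (m = -547 + (8 + 8) = -547 + 16 = -531)
b = -¼ (b = -(-1)*(-1)/4 = -¼*1 = -¼ ≈ -0.25000)
r = -6 + √43/2 (r = -6 + √(-¼ + 11) = -6 + √(43/4) = -6 + √43/2 ≈ -2.7213)
r*m = (-6 + √43/2)*(-531) = 3186 - 531*√43/2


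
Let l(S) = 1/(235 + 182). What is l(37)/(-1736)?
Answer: -1/723912 ≈ -1.3814e-6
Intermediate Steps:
l(S) = 1/417
l(37)/(-1736) = (1/417)/(-1736) = (1/417)*(-1/1736) = -1/723912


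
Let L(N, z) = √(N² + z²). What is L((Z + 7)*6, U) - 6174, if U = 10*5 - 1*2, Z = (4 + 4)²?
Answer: -6174 + 6*√5105 ≈ -5745.3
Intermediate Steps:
Z = 64 (Z = 8² = 64)
U = 48 (U = 50 - 2 = 48)
L((Z + 7)*6, U) - 6174 = √(((64 + 7)*6)² + 48²) - 6174 = √((71*6)² + 2304) - 6174 = √(426² + 2304) - 6174 = √(181476 + 2304) - 6174 = √183780 - 6174 = 6*√5105 - 6174 = -6174 + 6*√5105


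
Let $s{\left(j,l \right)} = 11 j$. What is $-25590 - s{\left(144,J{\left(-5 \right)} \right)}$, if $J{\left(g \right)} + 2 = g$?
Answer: $-27174$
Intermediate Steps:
$J{\left(g \right)} = -2 + g$
$-25590 - s{\left(144,J{\left(-5 \right)} \right)} = -25590 - 11 \cdot 144 = -25590 - 1584 = -27174$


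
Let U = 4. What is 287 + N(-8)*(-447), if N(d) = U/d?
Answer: 1021/2 ≈ 510.50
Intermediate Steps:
N(d) = 4/d
287 + N(-8)*(-447) = 287 + (4/(-8))*(-447) = 287 + (4*(-⅛))*(-447) = 287 - ½*(-447) = 287 + 447/2 = 1021/2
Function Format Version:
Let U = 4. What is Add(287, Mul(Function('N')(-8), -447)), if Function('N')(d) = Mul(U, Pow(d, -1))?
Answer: Rational(1021, 2) ≈ 510.50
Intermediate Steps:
Function('N')(d) = Mul(4, Pow(d, -1))
Add(287, Mul(Function('N')(-8), -447)) = Add(287, Mul(Mul(4, Pow(-8, -1)), -447)) = Add(287, Mul(Mul(4, Rational(-1, 8)), -447)) = Add(287, Mul(Rational(-1, 2), -447)) = Add(287, Rational(447, 2)) = Rational(1021, 2)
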